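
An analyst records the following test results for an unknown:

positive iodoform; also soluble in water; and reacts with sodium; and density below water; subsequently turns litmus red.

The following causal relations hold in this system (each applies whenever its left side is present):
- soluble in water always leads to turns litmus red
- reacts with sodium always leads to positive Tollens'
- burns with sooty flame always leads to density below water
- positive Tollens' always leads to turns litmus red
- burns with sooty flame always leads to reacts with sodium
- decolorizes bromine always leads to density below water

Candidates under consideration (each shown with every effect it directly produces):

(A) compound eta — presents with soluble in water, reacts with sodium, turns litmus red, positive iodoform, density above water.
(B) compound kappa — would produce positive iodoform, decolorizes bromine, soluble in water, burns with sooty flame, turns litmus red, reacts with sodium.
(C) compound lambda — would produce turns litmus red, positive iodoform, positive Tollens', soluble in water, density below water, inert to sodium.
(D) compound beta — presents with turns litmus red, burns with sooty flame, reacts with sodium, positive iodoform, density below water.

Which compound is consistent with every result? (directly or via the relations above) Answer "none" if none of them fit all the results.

B

For each candidate, compare predicted effects to what was observed:
(A) compound eta — positive iodoform yes; soluble in water yes; reacts with sodium yes; density below water NO; turns litmus red yes
(B) compound kappa — accounts for every observation (density below water by decolorizes bromine → density below water)
(C) compound lambda — fails on reacts with sodium (predicts inert to sodium, not reacts with sodium)
(D) compound beta — positive iodoform yes; soluble in water NO; reacts with sodium yes; density below water yes; turns litmus red yes
(B) is the only candidate with no mismatches.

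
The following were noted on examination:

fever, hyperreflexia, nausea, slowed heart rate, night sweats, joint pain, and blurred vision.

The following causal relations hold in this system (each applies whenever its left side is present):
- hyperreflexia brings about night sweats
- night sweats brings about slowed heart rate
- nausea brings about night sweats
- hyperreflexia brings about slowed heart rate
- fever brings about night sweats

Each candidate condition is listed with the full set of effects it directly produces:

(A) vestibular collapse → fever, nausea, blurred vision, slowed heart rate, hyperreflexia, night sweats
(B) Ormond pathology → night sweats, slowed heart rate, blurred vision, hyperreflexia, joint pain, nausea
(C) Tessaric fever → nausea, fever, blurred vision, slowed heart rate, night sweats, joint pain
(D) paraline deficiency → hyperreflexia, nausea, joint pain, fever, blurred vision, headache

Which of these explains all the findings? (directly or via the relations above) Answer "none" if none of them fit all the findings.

D

Checking each candidate against the observations:
(A) vestibular collapse — fever match; hyperreflexia match; nausea match; slowed heart rate match; night sweats match; joint pain miss; blurred vision match
(B) Ormond pathology — fever miss; hyperreflexia match; nausea match; slowed heart rate match; night sweats match; joint pain match; blurred vision match
(C) Tessaric fever — does not account for hyperreflexia
(D) paraline deficiency — accounts for every observation (slowed heart rate via hyperreflexia → slowed heart rate)
(D) alone accounts for all the evidence.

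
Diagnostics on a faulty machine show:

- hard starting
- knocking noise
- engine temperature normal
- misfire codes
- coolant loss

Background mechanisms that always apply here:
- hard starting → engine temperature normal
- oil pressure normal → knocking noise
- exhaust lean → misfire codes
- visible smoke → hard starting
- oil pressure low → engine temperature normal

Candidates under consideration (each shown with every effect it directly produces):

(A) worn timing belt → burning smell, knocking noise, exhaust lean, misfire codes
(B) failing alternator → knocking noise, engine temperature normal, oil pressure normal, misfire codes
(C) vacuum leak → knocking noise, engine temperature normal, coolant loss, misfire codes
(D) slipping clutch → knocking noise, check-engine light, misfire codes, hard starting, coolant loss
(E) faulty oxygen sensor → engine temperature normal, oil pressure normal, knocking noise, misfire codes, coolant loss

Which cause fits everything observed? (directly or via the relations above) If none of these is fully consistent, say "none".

Per-candidate check:
(A) worn timing belt — hard starting ✗; knocking noise ✓; engine temperature normal ✗; misfire codes ✓; coolant loss ✗
(B) failing alternator — hard starting ✗; knocking noise ✓; engine temperature normal ✓; misfire codes ✓; coolant loss ✗
(C) vacuum leak — hard starting ✗; knocking noise ✓; engine temperature normal ✓; misfire codes ✓; coolant loss ✓
(D) slipping clutch — hard starting ✓; knocking noise ✓; engine temperature normal ✓ (via hard starting → engine temperature normal); misfire codes ✓; coolant loss ✓
(E) faulty oxygen sensor — does not account for hard starting
(D) alone accounts for all the evidence.

D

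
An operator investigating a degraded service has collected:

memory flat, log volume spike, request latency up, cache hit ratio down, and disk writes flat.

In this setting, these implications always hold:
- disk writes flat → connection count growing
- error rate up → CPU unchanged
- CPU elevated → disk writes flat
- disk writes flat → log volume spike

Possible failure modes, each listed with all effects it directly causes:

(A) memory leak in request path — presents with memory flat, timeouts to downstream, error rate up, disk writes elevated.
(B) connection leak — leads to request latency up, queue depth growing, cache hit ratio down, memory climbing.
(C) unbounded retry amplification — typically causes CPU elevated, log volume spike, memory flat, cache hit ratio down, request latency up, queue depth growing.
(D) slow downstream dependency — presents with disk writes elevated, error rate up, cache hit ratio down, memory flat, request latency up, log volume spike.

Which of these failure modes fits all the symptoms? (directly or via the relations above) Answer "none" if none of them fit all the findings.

C

Per-candidate check:
(A) memory leak in request path — fails on log volume spike, request latency up, cache hit ratio down, disk writes flat (predicts disk writes elevated, not disk writes flat)
(B) connection leak — memory flat -; log volume spike -; request latency up +; cache hit ratio down +; disk writes flat -
(C) unbounded retry amplification — accounts for every observation (disk writes flat by CPU elevated → disk writes flat)
(D) slow downstream dependency — fails on disk writes flat (predicts disk writes elevated, not disk writes flat)
(C) is the only candidate with no mismatches.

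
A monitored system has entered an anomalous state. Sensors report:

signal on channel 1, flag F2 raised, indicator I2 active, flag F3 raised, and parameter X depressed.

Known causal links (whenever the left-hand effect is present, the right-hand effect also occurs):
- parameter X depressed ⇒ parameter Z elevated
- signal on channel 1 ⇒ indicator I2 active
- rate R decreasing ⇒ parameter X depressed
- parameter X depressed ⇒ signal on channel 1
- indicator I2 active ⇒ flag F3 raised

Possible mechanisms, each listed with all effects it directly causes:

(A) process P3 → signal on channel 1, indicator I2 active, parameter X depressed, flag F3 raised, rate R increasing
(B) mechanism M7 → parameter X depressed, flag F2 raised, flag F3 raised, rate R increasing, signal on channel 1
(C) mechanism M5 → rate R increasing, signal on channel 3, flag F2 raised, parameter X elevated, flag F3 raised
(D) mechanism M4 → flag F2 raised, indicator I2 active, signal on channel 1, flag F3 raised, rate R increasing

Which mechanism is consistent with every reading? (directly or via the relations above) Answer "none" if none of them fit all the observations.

B

Testing each hypothesis:
(A) process P3 — does not account for flag F2 raised
(B) mechanism M7 — signal on channel 1 +; flag F2 raised +; indicator I2 active + (through signal on channel 1 → indicator I2 active); flag F3 raised +; parameter X depressed +
(C) mechanism M5 — signal on channel 1 -; flag F2 raised +; indicator I2 active -; flag F3 raised +; parameter X depressed -
(D) mechanism M4 — signal on channel 1 +; flag F2 raised +; indicator I2 active +; flag F3 raised +; parameter X depressed -
(B) alone accounts for all the evidence.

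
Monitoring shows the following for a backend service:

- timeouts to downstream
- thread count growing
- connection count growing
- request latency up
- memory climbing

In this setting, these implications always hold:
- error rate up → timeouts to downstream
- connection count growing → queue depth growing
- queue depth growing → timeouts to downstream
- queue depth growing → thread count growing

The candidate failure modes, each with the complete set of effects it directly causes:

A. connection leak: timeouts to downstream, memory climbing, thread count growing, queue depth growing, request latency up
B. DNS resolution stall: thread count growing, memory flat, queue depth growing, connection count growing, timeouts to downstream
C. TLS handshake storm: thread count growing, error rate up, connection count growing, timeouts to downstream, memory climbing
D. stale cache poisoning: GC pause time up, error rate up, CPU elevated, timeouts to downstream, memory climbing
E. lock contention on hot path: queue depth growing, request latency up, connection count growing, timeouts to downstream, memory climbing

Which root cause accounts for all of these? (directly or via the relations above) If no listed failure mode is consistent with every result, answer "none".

For each candidate, compare predicted effects to what was observed:
(A) connection leak — does not account for connection count growing
(B) DNS resolution stall — timeouts to downstream ✓; thread count growing ✓; connection count growing ✓; request latency up ✗; memory climbing ✗
(C) TLS handshake storm — timeouts to downstream ✓; thread count growing ✓; connection count growing ✓; request latency up ✗; memory climbing ✓
(D) stale cache poisoning — timeouts to downstream ✓; thread count growing ✗; connection count growing ✗; request latency up ✗; memory climbing ✓
(E) lock contention on hot path — timeouts to downstream ✓; thread count growing ✓ (by queue depth growing → thread count growing); connection count growing ✓; request latency up ✓; memory climbing ✓
(E) alone accounts for all the evidence.

E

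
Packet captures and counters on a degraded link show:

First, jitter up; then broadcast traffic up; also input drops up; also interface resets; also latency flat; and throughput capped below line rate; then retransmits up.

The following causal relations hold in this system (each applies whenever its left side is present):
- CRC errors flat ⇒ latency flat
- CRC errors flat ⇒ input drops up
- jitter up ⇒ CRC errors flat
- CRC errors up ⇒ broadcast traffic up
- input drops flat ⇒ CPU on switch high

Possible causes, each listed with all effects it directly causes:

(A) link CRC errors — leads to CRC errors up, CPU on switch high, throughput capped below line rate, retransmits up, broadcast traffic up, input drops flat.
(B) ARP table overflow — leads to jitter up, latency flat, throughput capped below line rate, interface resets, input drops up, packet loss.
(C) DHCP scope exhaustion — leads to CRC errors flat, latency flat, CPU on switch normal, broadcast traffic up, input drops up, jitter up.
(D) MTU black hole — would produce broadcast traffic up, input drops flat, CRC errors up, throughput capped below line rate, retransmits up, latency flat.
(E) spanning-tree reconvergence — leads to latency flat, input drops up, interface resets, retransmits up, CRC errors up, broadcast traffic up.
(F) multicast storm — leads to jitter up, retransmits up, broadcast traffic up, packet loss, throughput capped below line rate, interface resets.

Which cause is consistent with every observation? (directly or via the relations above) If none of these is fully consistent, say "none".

F

For each candidate, compare predicted effects to what was observed:
(A) link CRC errors — fails on jitter up, input drops up, interface resets, latency flat (predicts input drops flat, not input drops up)
(B) ARP table overflow — jitter up ✓; broadcast traffic up ✗; input drops up ✓; interface resets ✓; latency flat ✓; throughput capped below line rate ✓; retransmits up ✗
(C) DHCP scope exhaustion — jitter up ✓; broadcast traffic up ✓; input drops up ✓; interface resets ✗; latency flat ✓; throughput capped below line rate ✗; retransmits up ✗
(D) MTU black hole — jitter up ✗; broadcast traffic up ✓; input drops up ✗; interface resets ✗; latency flat ✓; throughput capped below line rate ✓; retransmits up ✓
(E) spanning-tree reconvergence — does not account for jitter up, throughput capped below line rate
(F) multicast storm — jitter up ✓; broadcast traffic up ✓; input drops up ✓ (via jitter up → CRC errors flat → input drops up); interface resets ✓; latency flat ✓ (via jitter up → CRC errors flat → latency flat); throughput capped below line rate ✓; retransmits up ✓
Only (F) is consistent with every observation.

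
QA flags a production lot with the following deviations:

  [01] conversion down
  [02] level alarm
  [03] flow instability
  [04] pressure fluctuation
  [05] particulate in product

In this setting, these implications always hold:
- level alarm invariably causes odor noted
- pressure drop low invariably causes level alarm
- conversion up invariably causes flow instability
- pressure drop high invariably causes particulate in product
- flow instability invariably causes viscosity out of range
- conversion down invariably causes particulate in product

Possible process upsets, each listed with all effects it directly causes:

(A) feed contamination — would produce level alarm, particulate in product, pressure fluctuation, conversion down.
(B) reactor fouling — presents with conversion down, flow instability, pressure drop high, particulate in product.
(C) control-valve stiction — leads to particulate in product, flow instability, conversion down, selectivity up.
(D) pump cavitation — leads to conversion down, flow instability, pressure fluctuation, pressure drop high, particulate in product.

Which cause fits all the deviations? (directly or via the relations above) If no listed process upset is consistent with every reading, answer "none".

Checking each candidate against the observations:
(A) feed contamination — does not account for flow instability
(B) reactor fouling — conversion down +; level alarm -; flow instability +; pressure fluctuation -; particulate in product +
(C) control-valve stiction — does not account for level alarm, pressure fluctuation
(D) pump cavitation — conversion down +; level alarm -; flow instability +; pressure fluctuation +; particulate in product +
No candidate is consistent with all observations.

none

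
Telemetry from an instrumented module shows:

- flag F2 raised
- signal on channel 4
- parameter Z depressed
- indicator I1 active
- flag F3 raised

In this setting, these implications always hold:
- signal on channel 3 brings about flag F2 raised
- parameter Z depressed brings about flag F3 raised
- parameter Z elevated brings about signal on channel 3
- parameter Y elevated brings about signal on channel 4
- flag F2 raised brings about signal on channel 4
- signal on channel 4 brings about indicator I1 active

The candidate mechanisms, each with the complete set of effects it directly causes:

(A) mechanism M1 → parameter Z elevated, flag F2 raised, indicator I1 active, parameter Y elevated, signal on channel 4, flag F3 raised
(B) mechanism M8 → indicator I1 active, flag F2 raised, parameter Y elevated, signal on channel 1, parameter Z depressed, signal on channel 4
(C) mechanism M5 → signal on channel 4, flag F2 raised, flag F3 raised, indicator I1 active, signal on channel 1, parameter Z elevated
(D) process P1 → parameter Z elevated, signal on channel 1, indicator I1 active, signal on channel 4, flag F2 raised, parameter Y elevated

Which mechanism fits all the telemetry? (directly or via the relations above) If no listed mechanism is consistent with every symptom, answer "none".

B

Testing each hypothesis:
(A) mechanism M1 — flag F2 raised match; signal on channel 4 match; parameter Z depressed miss; indicator I1 active match; flag F3 raised match
(B) mechanism M8 — accounts for every observation (flag F3 raised via parameter Z depressed → flag F3 raised)
(C) mechanism M5 — fails on parameter Z depressed (predicts parameter Z elevated, not parameter Z depressed)
(D) process P1 — fails on parameter Z depressed, flag F3 raised (predicts parameter Z elevated, not parameter Z depressed)
Only (B) is consistent with every observation.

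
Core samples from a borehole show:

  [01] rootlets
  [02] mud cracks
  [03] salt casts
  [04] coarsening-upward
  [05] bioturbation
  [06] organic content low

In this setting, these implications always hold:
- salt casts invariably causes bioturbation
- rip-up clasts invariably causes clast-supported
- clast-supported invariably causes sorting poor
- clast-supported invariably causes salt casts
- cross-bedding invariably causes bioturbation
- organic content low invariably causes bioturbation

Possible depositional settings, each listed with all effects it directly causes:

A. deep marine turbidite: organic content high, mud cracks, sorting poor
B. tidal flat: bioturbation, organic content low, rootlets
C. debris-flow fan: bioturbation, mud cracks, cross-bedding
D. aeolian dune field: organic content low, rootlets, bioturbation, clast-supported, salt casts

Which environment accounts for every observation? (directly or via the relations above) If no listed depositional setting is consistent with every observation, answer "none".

none

Checking each candidate against the observations:
(A) deep marine turbidite — rootlets -; mud cracks +; salt casts -; coarsening-upward -; bioturbation -; organic content low -
(B) tidal flat — does not account for mud cracks, salt casts, coarsening-upward
(C) debris-flow fan — does not account for rootlets, salt casts, coarsening-upward, organic content low
(D) aeolian dune field — rootlets +; mud cracks -; salt casts +; coarsening-upward -; bioturbation +; organic content low +
No candidate is consistent with all observations.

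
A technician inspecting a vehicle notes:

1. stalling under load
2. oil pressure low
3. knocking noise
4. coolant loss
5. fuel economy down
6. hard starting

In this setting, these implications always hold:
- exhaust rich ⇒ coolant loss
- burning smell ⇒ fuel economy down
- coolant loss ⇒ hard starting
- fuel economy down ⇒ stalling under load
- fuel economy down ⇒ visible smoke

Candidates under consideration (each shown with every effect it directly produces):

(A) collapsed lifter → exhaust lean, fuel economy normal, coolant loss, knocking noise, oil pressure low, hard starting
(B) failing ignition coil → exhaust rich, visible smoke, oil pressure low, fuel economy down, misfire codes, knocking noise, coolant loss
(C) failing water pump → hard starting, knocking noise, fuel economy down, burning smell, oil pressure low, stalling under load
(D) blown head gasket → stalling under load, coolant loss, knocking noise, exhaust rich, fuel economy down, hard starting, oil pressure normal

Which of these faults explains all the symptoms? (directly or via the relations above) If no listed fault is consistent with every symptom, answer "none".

B

Testing each hypothesis:
(A) collapsed lifter — stalling under load miss; oil pressure low match; knocking noise match; coolant loss match; fuel economy down miss; hard starting match
(B) failing ignition coil — stalling under load match (through fuel economy down → stalling under load); oil pressure low match; knocking noise match; coolant loss match; fuel economy down match; hard starting match (through coolant loss → hard starting)
(C) failing water pump — stalling under load match; oil pressure low match; knocking noise match; coolant loss miss; fuel economy down match; hard starting match
(D) blown head gasket — stalling under load match; oil pressure low miss; knocking noise match; coolant loss match; fuel economy down match; hard starting match
(B) is the only candidate with no mismatches.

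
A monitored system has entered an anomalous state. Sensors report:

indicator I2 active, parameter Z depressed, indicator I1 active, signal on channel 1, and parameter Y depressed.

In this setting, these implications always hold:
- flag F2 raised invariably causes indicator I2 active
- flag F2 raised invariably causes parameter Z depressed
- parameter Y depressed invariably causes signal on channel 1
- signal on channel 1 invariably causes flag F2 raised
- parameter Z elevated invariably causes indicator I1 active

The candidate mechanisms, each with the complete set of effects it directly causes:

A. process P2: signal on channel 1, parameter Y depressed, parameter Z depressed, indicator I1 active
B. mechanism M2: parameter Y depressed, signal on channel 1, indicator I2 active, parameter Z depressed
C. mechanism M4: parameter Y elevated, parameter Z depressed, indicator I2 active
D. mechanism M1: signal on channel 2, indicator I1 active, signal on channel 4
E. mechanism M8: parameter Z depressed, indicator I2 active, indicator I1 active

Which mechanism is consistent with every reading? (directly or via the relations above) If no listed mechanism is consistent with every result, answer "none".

A

Checking each candidate against the observations:
(A) process P2 — accounts for every observation (indicator I2 active through signal on channel 1 → flag F2 raised → indicator I2 active)
(B) mechanism M2 — indicator I2 active yes; parameter Z depressed yes; indicator I1 active NO; signal on channel 1 yes; parameter Y depressed yes
(C) mechanism M4 — fails on indicator I1 active, signal on channel 1, parameter Y depressed (predicts parameter Y elevated, not parameter Y depressed)
(D) mechanism M1 — indicator I2 active NO; parameter Z depressed NO; indicator I1 active yes; signal on channel 1 NO; parameter Y depressed NO
(E) mechanism M8 — does not account for signal on channel 1, parameter Y depressed
Only (A) is consistent with every observation.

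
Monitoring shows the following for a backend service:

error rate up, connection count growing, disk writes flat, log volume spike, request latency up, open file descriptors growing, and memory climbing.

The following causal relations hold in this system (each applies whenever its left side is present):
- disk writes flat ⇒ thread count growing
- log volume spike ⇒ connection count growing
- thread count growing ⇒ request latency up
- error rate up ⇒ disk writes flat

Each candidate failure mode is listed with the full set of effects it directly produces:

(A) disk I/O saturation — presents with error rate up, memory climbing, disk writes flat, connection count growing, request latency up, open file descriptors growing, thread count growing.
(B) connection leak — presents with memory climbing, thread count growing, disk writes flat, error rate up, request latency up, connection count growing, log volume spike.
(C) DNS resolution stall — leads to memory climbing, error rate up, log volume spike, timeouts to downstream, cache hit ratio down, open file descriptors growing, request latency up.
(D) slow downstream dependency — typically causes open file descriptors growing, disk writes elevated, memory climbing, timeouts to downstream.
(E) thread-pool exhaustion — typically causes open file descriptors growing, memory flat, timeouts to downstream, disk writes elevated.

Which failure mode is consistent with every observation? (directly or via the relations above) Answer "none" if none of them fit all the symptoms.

Per-candidate check:
(A) disk I/O saturation — error rate up +; connection count growing +; disk writes flat +; log volume spike -; request latency up +; open file descriptors growing +; memory climbing +
(B) connection leak — does not account for open file descriptors growing
(C) DNS resolution stall — accounts for every observation (connection count growing through log volume spike → connection count growing)
(D) slow downstream dependency — fails on error rate up, connection count growing, disk writes flat, log volume spike, request latency up (predicts disk writes elevated, not disk writes flat)
(E) thread-pool exhaustion — error rate up -; connection count growing -; disk writes flat -; log volume spike -; request latency up -; open file descriptors growing +; memory climbing -
Only (C) is consistent with every observation.

C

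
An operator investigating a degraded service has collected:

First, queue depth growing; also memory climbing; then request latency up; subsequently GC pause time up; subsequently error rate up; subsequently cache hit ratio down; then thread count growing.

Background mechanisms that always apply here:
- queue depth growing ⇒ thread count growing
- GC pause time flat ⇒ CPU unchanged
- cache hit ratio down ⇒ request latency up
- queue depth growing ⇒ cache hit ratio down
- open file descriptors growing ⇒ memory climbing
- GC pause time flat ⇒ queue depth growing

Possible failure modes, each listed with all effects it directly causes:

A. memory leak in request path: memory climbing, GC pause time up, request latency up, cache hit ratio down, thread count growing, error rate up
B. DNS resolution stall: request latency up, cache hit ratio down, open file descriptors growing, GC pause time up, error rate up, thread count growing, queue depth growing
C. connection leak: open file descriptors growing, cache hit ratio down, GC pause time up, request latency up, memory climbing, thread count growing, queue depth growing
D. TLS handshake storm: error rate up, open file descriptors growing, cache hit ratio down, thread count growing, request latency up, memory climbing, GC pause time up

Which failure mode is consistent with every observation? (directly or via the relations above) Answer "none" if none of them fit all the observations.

Checking each candidate against the observations:
(A) memory leak in request path — queue depth growing NO; memory climbing yes; request latency up yes; GC pause time up yes; error rate up yes; cache hit ratio down yes; thread count growing yes
(B) DNS resolution stall — accounts for every observation (memory climbing via open file descriptors growing → memory climbing)
(C) connection leak — does not account for error rate up
(D) TLS handshake storm — queue depth growing NO; memory climbing yes; request latency up yes; GC pause time up yes; error rate up yes; cache hit ratio down yes; thread count growing yes
Only (B) is consistent with every observation.

B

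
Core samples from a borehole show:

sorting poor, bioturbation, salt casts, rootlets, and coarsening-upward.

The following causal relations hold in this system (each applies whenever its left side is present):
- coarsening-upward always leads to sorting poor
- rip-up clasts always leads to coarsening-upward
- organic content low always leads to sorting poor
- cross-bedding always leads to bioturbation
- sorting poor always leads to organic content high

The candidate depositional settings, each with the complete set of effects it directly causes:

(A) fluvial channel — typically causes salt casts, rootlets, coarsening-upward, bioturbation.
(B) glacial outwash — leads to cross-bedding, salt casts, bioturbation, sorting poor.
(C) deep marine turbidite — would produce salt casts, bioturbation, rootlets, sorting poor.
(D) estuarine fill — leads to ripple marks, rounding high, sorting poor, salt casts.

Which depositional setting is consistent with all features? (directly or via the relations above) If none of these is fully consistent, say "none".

A

Testing each hypothesis:
(A) fluvial channel — sorting poor yes (by coarsening-upward → sorting poor); bioturbation yes; salt casts yes; rootlets yes; coarsening-upward yes
(B) glacial outwash — sorting poor yes; bioturbation yes; salt casts yes; rootlets NO; coarsening-upward NO
(C) deep marine turbidite — does not account for coarsening-upward
(D) estuarine fill — sorting poor yes; bioturbation NO; salt casts yes; rootlets NO; coarsening-upward NO
Only (A) is consistent with every observation.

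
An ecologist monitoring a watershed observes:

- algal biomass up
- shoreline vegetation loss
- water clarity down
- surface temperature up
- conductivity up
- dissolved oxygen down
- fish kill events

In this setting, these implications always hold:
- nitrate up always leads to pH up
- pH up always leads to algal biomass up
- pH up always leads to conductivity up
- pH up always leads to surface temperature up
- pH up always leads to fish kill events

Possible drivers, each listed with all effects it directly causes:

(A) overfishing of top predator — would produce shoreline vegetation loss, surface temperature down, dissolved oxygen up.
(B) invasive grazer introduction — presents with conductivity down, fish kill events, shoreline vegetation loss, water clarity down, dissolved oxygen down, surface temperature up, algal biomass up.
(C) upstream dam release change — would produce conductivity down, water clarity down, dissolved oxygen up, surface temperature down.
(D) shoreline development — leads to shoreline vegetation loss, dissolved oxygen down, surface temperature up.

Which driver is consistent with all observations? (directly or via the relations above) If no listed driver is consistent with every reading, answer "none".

Testing each hypothesis:
(A) overfishing of top predator — algal biomass up miss; shoreline vegetation loss match; water clarity down miss; surface temperature up miss; conductivity up miss; dissolved oxygen down miss; fish kill events miss
(B) invasive grazer introduction — fails on conductivity up (predicts conductivity down, not conductivity up)
(C) upstream dam release change — fails on algal biomass up, shoreline vegetation loss, surface temperature up, conductivity up, dissolved oxygen down, fish kill events (predicts surface temperature down, not surface temperature up; predicts conductivity down, not conductivity up; predicts dissolved oxygen up, not dissolved oxygen down)
(D) shoreline development — algal biomass up miss; shoreline vegetation loss match; water clarity down miss; surface temperature up match; conductivity up miss; dissolved oxygen down match; fish kill events miss
None of the listed candidates fits everything.

none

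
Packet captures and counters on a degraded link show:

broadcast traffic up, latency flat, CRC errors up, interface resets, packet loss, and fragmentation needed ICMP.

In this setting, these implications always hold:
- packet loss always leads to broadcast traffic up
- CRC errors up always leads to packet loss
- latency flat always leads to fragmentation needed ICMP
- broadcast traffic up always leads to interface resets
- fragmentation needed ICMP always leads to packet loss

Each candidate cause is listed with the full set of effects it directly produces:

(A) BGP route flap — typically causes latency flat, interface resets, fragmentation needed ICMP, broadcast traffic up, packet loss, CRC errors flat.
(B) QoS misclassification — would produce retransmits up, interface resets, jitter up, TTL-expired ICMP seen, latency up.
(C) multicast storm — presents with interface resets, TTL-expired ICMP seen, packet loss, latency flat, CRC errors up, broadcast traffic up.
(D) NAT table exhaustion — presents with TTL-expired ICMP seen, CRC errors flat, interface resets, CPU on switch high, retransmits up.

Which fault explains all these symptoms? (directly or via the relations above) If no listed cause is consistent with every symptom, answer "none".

Checking each candidate against the observations:
(A) BGP route flap — fails on CRC errors up (predicts CRC errors flat, not CRC errors up)
(B) QoS misclassification — fails on broadcast traffic up, latency flat, CRC errors up, packet loss, fragmentation needed ICMP (predicts latency up, not latency flat)
(C) multicast storm — broadcast traffic up ✓; latency flat ✓; CRC errors up ✓; interface resets ✓; packet loss ✓; fragmentation needed ICMP ✓ (via latency flat → fragmentation needed ICMP)
(D) NAT table exhaustion — fails on broadcast traffic up, latency flat, CRC errors up, packet loss, fragmentation needed ICMP (predicts CRC errors flat, not CRC errors up)
Only (C) is consistent with every observation.

C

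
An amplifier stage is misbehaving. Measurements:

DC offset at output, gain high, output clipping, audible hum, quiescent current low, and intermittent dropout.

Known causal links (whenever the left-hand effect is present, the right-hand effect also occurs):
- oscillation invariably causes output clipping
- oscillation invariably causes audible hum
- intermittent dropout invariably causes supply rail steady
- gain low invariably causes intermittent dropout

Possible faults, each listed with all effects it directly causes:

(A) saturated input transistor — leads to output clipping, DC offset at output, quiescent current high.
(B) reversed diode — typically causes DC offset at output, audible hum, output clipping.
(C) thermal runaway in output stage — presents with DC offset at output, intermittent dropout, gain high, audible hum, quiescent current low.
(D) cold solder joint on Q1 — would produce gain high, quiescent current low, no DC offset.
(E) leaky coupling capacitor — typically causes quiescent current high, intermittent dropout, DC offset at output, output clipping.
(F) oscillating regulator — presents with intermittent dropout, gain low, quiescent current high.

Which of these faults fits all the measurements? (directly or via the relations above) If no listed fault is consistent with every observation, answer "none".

Testing each hypothesis:
(A) saturated input transistor — DC offset at output match; gain high miss; output clipping match; audible hum miss; quiescent current low miss; intermittent dropout miss
(B) reversed diode — DC offset at output match; gain high miss; output clipping match; audible hum match; quiescent current low miss; intermittent dropout miss
(C) thermal runaway in output stage — does not account for output clipping
(D) cold solder joint on Q1 — fails on DC offset at output, output clipping, audible hum, intermittent dropout (predicts no DC offset, not DC offset at output)
(E) leaky coupling capacitor — fails on gain high, audible hum, quiescent current low (predicts quiescent current high, not quiescent current low)
(F) oscillating regulator — DC offset at output miss; gain high miss; output clipping miss; audible hum miss; quiescent current low miss; intermittent dropout match
None of the listed candidates fits everything.

none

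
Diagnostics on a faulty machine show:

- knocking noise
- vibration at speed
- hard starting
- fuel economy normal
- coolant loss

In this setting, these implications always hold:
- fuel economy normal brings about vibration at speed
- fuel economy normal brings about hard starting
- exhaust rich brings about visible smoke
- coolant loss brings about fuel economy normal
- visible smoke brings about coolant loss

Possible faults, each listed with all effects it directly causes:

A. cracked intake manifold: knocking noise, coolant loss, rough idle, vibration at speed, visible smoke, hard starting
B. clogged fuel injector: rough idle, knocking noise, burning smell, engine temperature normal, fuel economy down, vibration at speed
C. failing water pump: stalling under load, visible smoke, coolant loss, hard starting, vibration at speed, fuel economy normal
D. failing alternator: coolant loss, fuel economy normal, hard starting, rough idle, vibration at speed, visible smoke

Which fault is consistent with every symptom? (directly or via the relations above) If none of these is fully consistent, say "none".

Per-candidate check:
(A) cracked intake manifold — knocking noise match; vibration at speed match; hard starting match; fuel economy normal match (via coolant loss → fuel economy normal); coolant loss match
(B) clogged fuel injector — knocking noise match; vibration at speed match; hard starting miss; fuel economy normal miss; coolant loss miss
(C) failing water pump — knocking noise miss; vibration at speed match; hard starting match; fuel economy normal match; coolant loss match
(D) failing alternator — knocking noise miss; vibration at speed match; hard starting match; fuel economy normal match; coolant loss match
(A) is the only candidate with no mismatches.

A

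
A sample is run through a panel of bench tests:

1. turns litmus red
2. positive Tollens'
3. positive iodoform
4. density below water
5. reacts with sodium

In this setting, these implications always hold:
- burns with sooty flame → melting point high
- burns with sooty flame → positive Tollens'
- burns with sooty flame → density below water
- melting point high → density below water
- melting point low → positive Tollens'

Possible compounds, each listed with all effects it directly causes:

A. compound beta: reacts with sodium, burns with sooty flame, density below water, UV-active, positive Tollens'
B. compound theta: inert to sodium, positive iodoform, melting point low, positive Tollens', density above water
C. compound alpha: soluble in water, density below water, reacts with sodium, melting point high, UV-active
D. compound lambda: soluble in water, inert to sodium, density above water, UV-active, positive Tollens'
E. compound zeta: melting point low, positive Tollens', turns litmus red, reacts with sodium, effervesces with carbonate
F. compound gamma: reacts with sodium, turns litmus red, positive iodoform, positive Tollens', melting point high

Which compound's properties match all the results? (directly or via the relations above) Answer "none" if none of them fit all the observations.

Checking each candidate against the observations:
(A) compound beta — does not account for turns litmus red, positive iodoform
(B) compound theta — turns litmus red NO; positive Tollens' yes; positive iodoform yes; density below water NO; reacts with sodium NO
(C) compound alpha — turns litmus red NO; positive Tollens' NO; positive iodoform NO; density below water yes; reacts with sodium yes
(D) compound lambda — fails on turns litmus red, positive iodoform, density below water, reacts with sodium (predicts density above water, not density below water; predicts inert to sodium, not reacts with sodium)
(E) compound zeta — does not account for positive iodoform, density below water
(F) compound gamma — accounts for every observation (density below water via melting point high → density below water)
(F) is the only candidate with no mismatches.

F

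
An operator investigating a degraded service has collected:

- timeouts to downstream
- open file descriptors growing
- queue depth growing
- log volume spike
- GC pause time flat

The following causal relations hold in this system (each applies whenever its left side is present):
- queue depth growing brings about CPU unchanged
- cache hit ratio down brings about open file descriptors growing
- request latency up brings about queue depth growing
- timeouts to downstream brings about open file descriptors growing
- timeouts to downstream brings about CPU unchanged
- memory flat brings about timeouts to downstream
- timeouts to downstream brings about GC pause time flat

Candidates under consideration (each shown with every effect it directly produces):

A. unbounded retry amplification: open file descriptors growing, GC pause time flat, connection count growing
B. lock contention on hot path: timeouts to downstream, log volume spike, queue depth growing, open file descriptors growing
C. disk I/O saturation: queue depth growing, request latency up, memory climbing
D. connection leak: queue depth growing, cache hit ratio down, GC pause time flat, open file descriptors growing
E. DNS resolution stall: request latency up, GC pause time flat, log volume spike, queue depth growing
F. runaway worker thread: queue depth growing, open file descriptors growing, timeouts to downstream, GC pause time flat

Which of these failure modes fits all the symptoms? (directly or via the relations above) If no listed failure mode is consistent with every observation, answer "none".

Checking each candidate against the observations:
(A) unbounded retry amplification — timeouts to downstream ✗; open file descriptors growing ✓; queue depth growing ✗; log volume spike ✗; GC pause time flat ✓
(B) lock contention on hot path — accounts for every observation (GC pause time flat through timeouts to downstream → GC pause time flat)
(C) disk I/O saturation — timeouts to downstream ✗; open file descriptors growing ✗; queue depth growing ✓; log volume spike ✗; GC pause time flat ✗
(D) connection leak — timeouts to downstream ✗; open file descriptors growing ✓; queue depth growing ✓; log volume spike ✗; GC pause time flat ✓
(E) DNS resolution stall — timeouts to downstream ✗; open file descriptors growing ✗; queue depth growing ✓; log volume spike ✓; GC pause time flat ✓
(F) runaway worker thread — does not account for log volume spike
(B) alone accounts for all the evidence.

B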